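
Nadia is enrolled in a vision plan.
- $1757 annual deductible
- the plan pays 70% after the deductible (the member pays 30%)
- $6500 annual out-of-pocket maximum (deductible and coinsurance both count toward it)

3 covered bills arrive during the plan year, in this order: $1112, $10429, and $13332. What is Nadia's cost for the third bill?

Bill 1, $1112: entire amount goes to the deductible. Member owes $1112 (running OOP $1112).
Bill 2, $10429: deductible takes $645, $9784 remains; coinsurance $9784 × 30% = $2935.20. Cost to member: $3580.20. OOP to date $4692.20.
Bill 3, $13332: deductible met; 30% of $13332 = $3999.60. OOP would hit $8691.80 > $6500, so the cap limits the member to $6500 − $4692.20 = $1807.80.

$1807.80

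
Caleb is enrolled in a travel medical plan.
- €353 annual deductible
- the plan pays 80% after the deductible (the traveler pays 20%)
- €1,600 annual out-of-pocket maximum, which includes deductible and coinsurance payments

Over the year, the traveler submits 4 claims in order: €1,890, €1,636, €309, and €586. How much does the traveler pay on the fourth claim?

Claim 1 (€1,890): €353 to deductible, leaving €1,537; coinsurance €1,537 × 20% = €307.40. Traveler pays €660.40; OOP now €660.40.
Claim 2 (€1,636): deductible already satisfied, so traveler's share is 20% × €1,636 = €327.20. Traveler pays €327.20; OOP now €987.60.
Claim 3 (€309): deductible met; 20% of €309 = €61.80. Traveler pays €61.80; OOP now €1,049.40.
Claim 4 (€586): deductible already satisfied, so traveler's share is 20% × €586 = €117.20. Cost to traveler: €117.20. OOP to date €1,166.60.

€117.20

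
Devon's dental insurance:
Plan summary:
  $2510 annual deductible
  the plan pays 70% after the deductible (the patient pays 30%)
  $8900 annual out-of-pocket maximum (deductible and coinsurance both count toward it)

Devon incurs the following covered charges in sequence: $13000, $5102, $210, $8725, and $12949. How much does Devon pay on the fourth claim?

$1649.40

#1 ($13000): $2510 to deductible, leaving $10490; patient's 30% is $3147. Cost to patient: $5657. OOP to date $5657.
#2 ($5102): deductible already satisfied, so patient's share is 30% × $5102 = $1530.60. Patient pays $1530.60; OOP now $7187.60.
#3 ($210): deductible met; 30% of $210 = $63. Patient pays $63; OOP now $7250.60.
#4 ($8725): deductible met; 30% of $8725 = $2617.50. That would push OOP to $9868.10, over the $8900 cap, so patient pays $8900 − $7250.60 = $1649.40.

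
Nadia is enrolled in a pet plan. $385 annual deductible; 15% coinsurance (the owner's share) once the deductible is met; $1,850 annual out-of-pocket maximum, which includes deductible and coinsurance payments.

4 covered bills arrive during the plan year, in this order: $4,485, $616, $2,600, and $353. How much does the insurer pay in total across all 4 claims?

$6,518.65

Claim 1 ($4,485): $385 finishes the deductible; $4,100 goes to coinsurance; owner's 15% is $615. Owner owes $1,000 (running OOP $1,000). Insurer: $4,485 − $1,000 = $3,485.
Claim 2 ($616): deductible already satisfied, so owner's share is 15% × $616 = $92.40. Owner pays $92.40; OOP now $1,092.40. Plan pays $616 − $92.40 = $523.60.
Claim 3 ($2,600): deductible already satisfied, so owner's share is 15% × $2,600 = $390. Cost to owner: $390. OOP to date $1,482.40. Plan pays $2,600 − $390 = $2,210.
Claim 4 ($353): deductible already satisfied, so owner's share is 15% × $353 = $52.95. Owner owes $52.95 (running OOP $1,535.35). Plan pays $353 − $52.95 = $300.05.
Insurer total: $3,485 + $523.60 + $2,210 + $300.05 = $6,518.65.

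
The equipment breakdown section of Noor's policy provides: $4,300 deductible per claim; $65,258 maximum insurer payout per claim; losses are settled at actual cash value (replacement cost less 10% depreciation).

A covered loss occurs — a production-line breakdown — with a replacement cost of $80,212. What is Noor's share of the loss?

$14,954

At 10% depreciation, ACV = $80,212 − $8,021.20 = $72,190.80.
Subtract the deductible: $72,190.80 − $4,300 = $67,890.80.
$67,890.80 exceeds the $65,258 limit, so the insurer pays the limit: $65,258.
Business owner's share is the uncovered remainder: $80,212 − $65,258 = $14,954.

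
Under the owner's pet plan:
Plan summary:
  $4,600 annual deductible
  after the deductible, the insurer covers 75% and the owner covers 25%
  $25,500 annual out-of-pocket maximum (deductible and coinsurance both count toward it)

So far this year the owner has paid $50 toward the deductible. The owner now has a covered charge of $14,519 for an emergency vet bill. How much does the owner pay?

$7,042.25

Deductible still to meet: $4,600 − $50 = $4,550.
After the $4,550 deductible portion, $14,519 − $4,550 = $9,969 is subject to coinsurance.
Owner's 25% share of $9,969 is $2,492.25.
So the owner owes $4,550 + $2,492.25 = $7,042.25 before any cap.
Total out-of-pocket so far would be $50 + $7,042.25 = $7,092.25, below the $25,500 cap — no reduction.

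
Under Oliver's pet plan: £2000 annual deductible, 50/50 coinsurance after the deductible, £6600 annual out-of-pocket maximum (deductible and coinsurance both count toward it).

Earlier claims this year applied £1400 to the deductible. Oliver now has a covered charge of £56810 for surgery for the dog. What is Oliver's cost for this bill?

Remaining deductible: £2000 − £1400 = £600.
The remaining £56210 (= £56810 − £600) moves to coinsurance.
Owner's 50% share of £56210 is £28105.
That puts the owner's cost at £600 + £28105 = £28705 before any cap.
That would bring total out-of-pocket to £30105, past the £6600 cap. The owner is capped at £6600 − £1400 = £5200 on this claim.

£5200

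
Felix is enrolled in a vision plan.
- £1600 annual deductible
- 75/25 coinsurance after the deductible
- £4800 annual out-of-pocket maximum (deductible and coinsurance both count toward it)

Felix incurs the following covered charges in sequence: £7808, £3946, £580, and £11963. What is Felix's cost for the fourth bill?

#1 (£7808): £1600 to deductible, leaving £6208; coinsurance £6208 × 25% = £1552. Member pays £3152; OOP now £3152.
#2 (£3946): deductible met; 25% of £3946 = £986.50. Member owes £986.50 (running OOP £4138.50).
#3 (£580): deductible met; 25% of £580 = £145. Cost to member: £145. OOP to date £4283.50.
#4 (£11963): deductible met; 25% of £11963 = £2990.75. Adding that to £4283.50 gives £7274.25, past the £4800 cap; member pays only £4800 − £4283.50 = £516.50.

£516.50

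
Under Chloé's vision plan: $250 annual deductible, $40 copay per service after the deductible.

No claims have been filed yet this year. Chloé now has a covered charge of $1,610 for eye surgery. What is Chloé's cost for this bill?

$290

Nothing has been paid toward the $250 deductible, so the first $250 of this charge is applied there.
That leaves $1,610 − $250 = $1,360 for the copay.
Copay on this service: $40.
So the member owes $250 + $40 = $290.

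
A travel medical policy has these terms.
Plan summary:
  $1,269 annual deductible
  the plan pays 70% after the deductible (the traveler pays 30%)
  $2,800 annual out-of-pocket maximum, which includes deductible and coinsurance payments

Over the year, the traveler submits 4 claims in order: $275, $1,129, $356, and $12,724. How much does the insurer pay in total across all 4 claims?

Claim 1 ($275): entire amount goes to the deductible. Traveler pays $275; OOP now $275. Plan pays $275 − $275 = $0.
Claim 2 ($1,129): deductible takes $994, $135 remains; 30% of $135 = $40.50. Traveler pays $1,034.50; OOP now $1,309.50. Insurer: $1,129 − $1,034.50 = $94.50.
Claim 3 ($356): deductible met; 30% of $356 = $106.80. Traveler pays $106.80; OOP now $1,416.30. Insurer: $356 − $106.80 = $249.20.
Claim 4 ($12,724): 30% coinsurance on $12,724 = $3,817.20. Adding that to $1,416.30 gives $5,233.50, past the $2,800 cap; traveler pays only $2,800 − $1,416.30 = $1,383.70. Plan pays $12,724 − $1,383.70 = $11,340.30.
Insurer total = bills − traveler's total = $14,484 − $2,800 = $11,684.

$11,684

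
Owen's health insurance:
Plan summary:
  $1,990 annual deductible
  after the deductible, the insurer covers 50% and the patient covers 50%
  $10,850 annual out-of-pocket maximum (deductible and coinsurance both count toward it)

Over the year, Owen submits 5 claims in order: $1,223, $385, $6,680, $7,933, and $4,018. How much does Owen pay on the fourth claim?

#1 ($1,223): all of it applies to the deductible. Patient pays $1,223; OOP now $1,223.
#2 ($385): fully absorbed by the deductible. Cost to patient: $385. OOP to date $1,608.
#3 ($6,680): deductible takes $382, $6,298 remains; patient's 50% is $3,149. Patient owes $3,531 (running OOP $5,139).
#4 ($7,933): 50% coinsurance on $7,933 = $3,966.50. Patient pays $3,966.50; OOP now $9,105.50.

$3,966.50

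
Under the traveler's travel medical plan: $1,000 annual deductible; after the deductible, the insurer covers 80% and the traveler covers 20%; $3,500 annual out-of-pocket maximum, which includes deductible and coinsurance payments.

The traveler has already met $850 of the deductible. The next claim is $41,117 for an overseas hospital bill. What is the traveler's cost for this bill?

Deductible still to meet: $1,000 − $850 = $150.
After the $150 deductible portion, $41,117 − $150 = $40,967 is subject to coinsurance.
20% of $40,967 = $8,193.40 falls to the traveler.
So the traveler owes $150 + $8,193.40 = $8,343.40 before any cap.
Year-to-date out-of-pocket would reach $850 + $8,343.40 = $9,193.40, above the $3,500 maximum, so the traveler pays only $3,500 − $850 = $2,650.

$2,650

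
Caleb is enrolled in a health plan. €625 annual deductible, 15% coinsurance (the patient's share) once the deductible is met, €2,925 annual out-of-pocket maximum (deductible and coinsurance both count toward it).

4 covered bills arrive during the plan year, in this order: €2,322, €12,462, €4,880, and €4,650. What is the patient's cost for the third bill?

€176.15

Bill 1, €2,322: €625 finishes the deductible; €1,697 goes to coinsurance; 15% of €1,697 = €254.55. Patient owes €879.55 (running OOP €879.55).
Bill 2, €12,462: 15% coinsurance on €12,462 = €1,869.30. Cost to patient: €1,869.30. OOP to date €2,748.85.
Bill 3, €4,880: deductible met; 15% of €4,880 = €732. That would push OOP to €3,480.85, over the €2,925 cap, so patient pays €2,925 − €2,748.85 = €176.15.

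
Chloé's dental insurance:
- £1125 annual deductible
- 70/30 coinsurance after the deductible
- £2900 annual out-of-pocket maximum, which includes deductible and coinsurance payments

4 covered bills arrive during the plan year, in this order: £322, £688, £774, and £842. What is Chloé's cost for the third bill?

£312.70

Claim 1 (£322): all of it applies to the deductible. Patient pays £322; OOP now £322.
Claim 2 (£688): fully absorbed by the deductible. Cost to patient: £688. OOP to date £1010.
Claim 3 (£774): £115 finishes the deductible; £659 goes to coinsurance; coinsurance £659 × 30% = £197.70. Patient pays £312.70; OOP now £1322.70.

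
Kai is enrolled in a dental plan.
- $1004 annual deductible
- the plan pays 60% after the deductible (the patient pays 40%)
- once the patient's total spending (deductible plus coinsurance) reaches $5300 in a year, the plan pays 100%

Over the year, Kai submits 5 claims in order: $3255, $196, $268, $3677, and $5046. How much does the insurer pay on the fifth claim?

Claim 1 ($3255): $1004 to deductible, leaving $2251; patient's 40% is $900.40. Cost to patient: $1904.40. OOP to date $1904.40. Insurer: $3255 − $1904.40 = $1350.60.
Claim 2 ($196): deductible already satisfied, so patient's share is 40% × $196 = $78.40. Patient pays $78.40; OOP now $1982.80. Plan pays $196 − $78.40 = $117.60.
Claim 3 ($268): deductible already satisfied, so patient's share is 40% × $268 = $107.20. Patient owes $107.20 (running OOP $2090). Insurer: $268 − $107.20 = $160.80.
Claim 4 ($3677): 40% coinsurance on $3677 = $1470.80. Patient owes $1470.80 (running OOP $3560.80). Plan pays $3677 − $1470.80 = $2206.20.
Claim 5 ($5046): deductible already satisfied, so patient's share is 40% × $5046 = $2018.40. OOP would hit $5579.20 > $5300, so the cap limits the patient to $5300 − $3560.80 = $1739.20. Plan pays $5046 − $1739.20 = $3306.80.

$3306.80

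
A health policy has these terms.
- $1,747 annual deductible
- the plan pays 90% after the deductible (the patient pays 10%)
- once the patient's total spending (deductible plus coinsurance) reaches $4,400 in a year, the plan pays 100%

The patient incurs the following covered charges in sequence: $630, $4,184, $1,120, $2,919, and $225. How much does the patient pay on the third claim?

$112

#1 ($630): all of it applies to the deductible. Patient owes $630 (running OOP $630).
#2 ($4,184): $1,117 finishes the deductible; $3,067 goes to coinsurance; coinsurance $3,067 × 10% = $306.70. Patient owes $1,423.70 (running OOP $2,053.70).
#3 ($1,120): deductible already satisfied, so patient's share is 10% × $1,120 = $112. Patient owes $112 (running OOP $2,165.70).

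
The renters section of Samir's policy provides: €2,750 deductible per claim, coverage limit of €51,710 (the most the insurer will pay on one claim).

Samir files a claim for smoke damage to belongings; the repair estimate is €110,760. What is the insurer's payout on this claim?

Subtract the deductible: €110,760 − €2,750 = €108,010.
Since €108,010 > €51,710, the payout is capped at €51,710.

€51,710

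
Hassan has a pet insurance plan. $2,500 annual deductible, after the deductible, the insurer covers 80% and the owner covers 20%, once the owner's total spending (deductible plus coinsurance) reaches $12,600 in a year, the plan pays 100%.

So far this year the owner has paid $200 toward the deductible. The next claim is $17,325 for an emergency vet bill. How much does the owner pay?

Remaining deductible: $2,500 − $200 = $2,300.
That leaves $17,325 − $2,300 = $15,025 for coinsurance.
20% of $15,025 = $3,005 falls to the owner.
Owner responsibility before any cap: $2,300 + $3,005 = $5,305.
Total out-of-pocket so far would be $200 + $5,305 = $5,505, below the $12,600 cap — no reduction.

$5,305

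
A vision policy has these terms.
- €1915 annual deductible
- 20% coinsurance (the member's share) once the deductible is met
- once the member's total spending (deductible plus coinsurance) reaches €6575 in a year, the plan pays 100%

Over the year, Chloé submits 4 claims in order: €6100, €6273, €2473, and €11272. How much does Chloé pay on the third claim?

Claim 1 — €6100: €1915 finishes the deductible; €4185 goes to coinsurance; 20% of €4185 = €837. Cost to member: €2752. OOP to date €2752.
Claim 2 — €6273: 20% coinsurance on €6273 = €1254.60. Member pays €1254.60; OOP now €4006.60.
Claim 3 — €2473: 20% coinsurance on €2473 = €494.60. Member pays €494.60; OOP now €4501.20.

€494.60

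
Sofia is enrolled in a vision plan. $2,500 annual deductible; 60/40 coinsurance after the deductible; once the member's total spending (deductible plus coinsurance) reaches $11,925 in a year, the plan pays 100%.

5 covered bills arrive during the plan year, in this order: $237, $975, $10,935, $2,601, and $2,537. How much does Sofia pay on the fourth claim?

$1,040.40

Claim 1 — $237: all of it applies to the deductible. Member owes $237 (running OOP $237).
Claim 2 — $975: all of it applies to the deductible. Cost to member: $975. OOP to date $1,212.
Claim 3 — $10,935: $1,288 finishes the deductible; $9,647 goes to coinsurance; member's 40% is $3,858.80. Member pays $5,146.80; OOP now $6,358.80.
Claim 4 — $2,601: deductible met; 40% of $2,601 = $1,040.40. Member pays $1,040.40; OOP now $7,399.20.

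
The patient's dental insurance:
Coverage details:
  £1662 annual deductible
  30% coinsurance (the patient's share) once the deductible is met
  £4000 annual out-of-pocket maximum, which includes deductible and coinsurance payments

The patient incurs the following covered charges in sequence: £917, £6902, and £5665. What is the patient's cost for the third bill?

Bill 1, £917: entire amount goes to the deductible. Cost to patient: £917. OOP to date £917.
Bill 2, £6902: £745 finishes the deductible; £6157 goes to coinsurance; coinsurance £6157 × 30% = £1847.10. Patient owes £2592.10 (running OOP £3509.10).
Bill 3, £5665: deductible met; 30% of £5665 = £1699.50. OOP would hit £5208.60 > £4000, so the cap limits the patient to £4000 − £3509.10 = £490.90.

£490.90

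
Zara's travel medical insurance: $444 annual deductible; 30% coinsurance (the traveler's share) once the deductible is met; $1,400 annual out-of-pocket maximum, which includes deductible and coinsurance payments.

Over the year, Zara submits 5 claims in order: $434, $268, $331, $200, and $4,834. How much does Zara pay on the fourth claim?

#1 ($434): entire amount goes to the deductible. Cost to traveler: $434. OOP to date $434.
#2 ($268): $10 to deductible, leaving $258; traveler's 30% is $77.40. Traveler pays $87.40; OOP now $521.40.
#3 ($331): deductible already satisfied, so traveler's share is 30% × $331 = $99.30. Traveler pays $99.30; OOP now $620.70.
#4 ($200): 30% coinsurance on $200 = $60. Traveler owes $60 (running OOP $680.70).

$60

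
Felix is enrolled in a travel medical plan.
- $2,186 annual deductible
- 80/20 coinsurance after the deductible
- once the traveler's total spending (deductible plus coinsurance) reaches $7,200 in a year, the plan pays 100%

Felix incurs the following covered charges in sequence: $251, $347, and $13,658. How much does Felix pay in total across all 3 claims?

Claim 1 — $251: entire amount goes to the deductible. Traveler owes $251 (running OOP $251).
Claim 2 — $347: entire amount goes to the deductible. Cost to traveler: $347. OOP to date $598.
Claim 3 — $13,658: $1,588 to deductible, leaving $12,070; 20% of $12,070 = $2,414. Cost to traveler: $4,002. OOP to date $4,600.
Total paid by the traveler: $251 + $347 + $4,002 = $4,600.

$4,600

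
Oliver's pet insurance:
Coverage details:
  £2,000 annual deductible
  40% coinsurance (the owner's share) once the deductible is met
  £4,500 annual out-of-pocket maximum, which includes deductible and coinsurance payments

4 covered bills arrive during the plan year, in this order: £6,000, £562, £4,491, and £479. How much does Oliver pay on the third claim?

£675.20

Claim 1 (£6,000): £2,000 finishes the deductible; £4,000 goes to coinsurance; owner's 40% is £1,600. Owner pays £3,600; OOP now £3,600.
Claim 2 (£562): 40% coinsurance on £562 = £224.80. Owner owes £224.80 (running OOP £3,824.80).
Claim 3 (£4,491): deductible met; 40% of £4,491 = £1,796.40. OOP would hit £5,621.20 > £4,500, so the cap limits the owner to £4,500 − £3,824.80 = £675.20.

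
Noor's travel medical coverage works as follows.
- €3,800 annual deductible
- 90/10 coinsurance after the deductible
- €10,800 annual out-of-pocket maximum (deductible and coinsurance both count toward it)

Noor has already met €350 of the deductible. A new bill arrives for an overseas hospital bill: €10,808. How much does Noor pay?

Remaining deductible: €3,800 − €350 = €3,450.
The remaining €7,358 (= €10,808 − €3,450) moves to coinsurance.
Coinsurance: €7,358 × 10% = €735.80.
So the traveler owes €3,450 + €735.80 = €4,185.80 before any cap.
Year-to-date out-of-pocket becomes €350 + €4,185.80 = €4,535.80, still under the €10,800 maximum, so no cap applies.

€4,185.80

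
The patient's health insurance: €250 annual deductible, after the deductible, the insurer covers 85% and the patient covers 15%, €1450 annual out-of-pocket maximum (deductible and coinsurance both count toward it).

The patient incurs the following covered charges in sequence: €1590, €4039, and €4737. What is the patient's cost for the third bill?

Claim 1 (€1590): €250 to deductible, leaving €1340; 15% of €1340 = €201. Patient pays €451; OOP now €451.
Claim 2 (€4039): 15% coinsurance on €4039 = €605.85. Patient pays €605.85; OOP now €1056.85.
Claim 3 (€4737): 15% coinsurance on €4737 = €710.55. That would push OOP to €1767.40, over the €1450 cap, so patient pays €1450 − €1056.85 = €393.15.

€393.15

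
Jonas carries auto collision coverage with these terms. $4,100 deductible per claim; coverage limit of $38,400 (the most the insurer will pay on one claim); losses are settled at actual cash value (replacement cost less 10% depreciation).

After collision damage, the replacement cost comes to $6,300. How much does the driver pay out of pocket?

Depreciate 10%: the covered value is $6,300 × 0.9 = $5,670.
Subtract the deductible: $5,670 − $4,100 = $1,570.
$1,570 is within the $38,400 limit, so the insurer pays $1,570.
Driver's share is the uncovered remainder: $6,300 − $1,570 = $4,730.

$4,730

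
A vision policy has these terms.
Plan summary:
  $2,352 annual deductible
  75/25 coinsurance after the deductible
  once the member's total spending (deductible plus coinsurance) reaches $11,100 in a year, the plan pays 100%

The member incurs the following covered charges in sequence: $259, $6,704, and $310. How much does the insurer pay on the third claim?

Claim 1 — $259: fully absorbed by the deductible. Member pays $259; OOP now $259. Insurer: $259 − $259 = $0.
Claim 2 — $6,704: $2,093 finishes the deductible; $4,611 goes to coinsurance; 25% of $4,611 = $1,152.75. Cost to member: $3,245.75. OOP to date $3,504.75. Insurer: $6,704 − $3,245.75 = $3,458.25.
Claim 3 — $310: 25% coinsurance on $310 = $77.50. Member pays $77.50; OOP now $3,582.25. Plan pays $310 − $77.50 = $232.50.

$232.50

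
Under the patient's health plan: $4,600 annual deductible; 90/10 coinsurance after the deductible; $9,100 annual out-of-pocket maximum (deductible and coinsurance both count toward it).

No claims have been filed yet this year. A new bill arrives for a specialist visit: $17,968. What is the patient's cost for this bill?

The full $4,600 deductible is still open; $4,600 of this bill applies to it.
That leaves $17,968 − $4,600 = $13,368 for coinsurance.
10% of $13,368 = $1,336.80 falls to the patient.
So the patient owes $4,600 + $1,336.80 = $5,936.80 before any cap.
Year-to-date out-of-pocket becomes $0 + $5,936.80 = $5,936.80, still under the $9,100 maximum, so no cap applies.

$5,936.80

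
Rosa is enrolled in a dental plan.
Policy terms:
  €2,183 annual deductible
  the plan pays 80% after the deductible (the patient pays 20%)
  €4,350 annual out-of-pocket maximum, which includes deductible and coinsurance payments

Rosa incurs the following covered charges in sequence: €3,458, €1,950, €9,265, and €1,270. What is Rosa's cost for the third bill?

€1,522

Bill 1, €3,458: €2,183 to deductible, leaving €1,275; coinsurance €1,275 × 20% = €255. Patient owes €2,438 (running OOP €2,438).
Bill 2, €1,950: 20% coinsurance on €1,950 = €390. Cost to patient: €390. OOP to date €2,828.
Bill 3, €9,265: deductible already satisfied, so patient's share is 20% × €9,265 = €1,853. Adding that to €2,828 gives €4,681, past the €4,350 cap; patient pays only €4,350 − €2,828 = €1,522.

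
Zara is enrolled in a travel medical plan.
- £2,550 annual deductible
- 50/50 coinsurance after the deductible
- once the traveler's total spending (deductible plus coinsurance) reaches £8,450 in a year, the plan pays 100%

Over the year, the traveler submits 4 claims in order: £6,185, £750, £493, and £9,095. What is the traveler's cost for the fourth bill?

£3,461

Claim 1 (£6,185): £2,550 to deductible, leaving £3,635; 50% of £3,635 = £1,817.50. Traveler owes £4,367.50 (running OOP £4,367.50).
Claim 2 (£750): deductible already satisfied, so traveler's share is 50% × £750 = £375. Traveler owes £375 (running OOP £4,742.50).
Claim 3 (£493): deductible met; 50% of £493 = £246.50. Traveler pays £246.50; OOP now £4,989.
Claim 4 (£9,095): 50% coinsurance on £9,095 = £4,547.50. OOP would hit £9,536.50 > £8,450, so the cap limits the traveler to £8,450 − £4,989 = £3,461.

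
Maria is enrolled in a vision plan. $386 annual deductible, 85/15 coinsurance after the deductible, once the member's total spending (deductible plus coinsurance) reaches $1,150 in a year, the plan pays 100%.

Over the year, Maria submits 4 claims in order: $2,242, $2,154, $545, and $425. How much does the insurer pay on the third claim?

Claim 1 ($2,242): $386 finishes the deductible; $1,856 goes to coinsurance; 15% of $1,856 = $278.40. Cost to member: $664.40. OOP to date $664.40. Plan pays $2,242 − $664.40 = $1,577.60.
Claim 2 ($2,154): deductible met; 15% of $2,154 = $323.10. Cost to member: $323.10. OOP to date $987.50. Insurer: $2,154 − $323.10 = $1,830.90.
Claim 3 ($545): 15% coinsurance on $545 = $81.75. Cost to member: $81.75. OOP to date $1,069.25. Insurer: $545 − $81.75 = $463.25.

$463.25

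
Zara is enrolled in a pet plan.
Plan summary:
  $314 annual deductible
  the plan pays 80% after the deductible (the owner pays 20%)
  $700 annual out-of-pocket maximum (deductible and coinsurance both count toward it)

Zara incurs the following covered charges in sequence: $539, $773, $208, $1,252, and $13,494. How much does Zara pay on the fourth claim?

#1 ($539): $314 finishes the deductible; $225 goes to coinsurance; coinsurance $225 × 20% = $45. Owner pays $359; OOP now $359.
#2 ($773): deductible met; 20% of $773 = $154.60. Owner pays $154.60; OOP now $513.60.
#3 ($208): deductible already satisfied, so owner's share is 20% × $208 = $41.60. Owner pays $41.60; OOP now $555.20.
#4 ($1,252): deductible met; 20% of $1,252 = $250.40. That would push OOP to $805.60, over the $700 cap, so owner pays $700 − $555.20 = $144.80.

$144.80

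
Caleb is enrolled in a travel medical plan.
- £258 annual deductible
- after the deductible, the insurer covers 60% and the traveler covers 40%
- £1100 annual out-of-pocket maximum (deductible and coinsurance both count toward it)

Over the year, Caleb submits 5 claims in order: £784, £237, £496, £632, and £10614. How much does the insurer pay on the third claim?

Bill 1, £784: deductible takes £258, £526 remains; coinsurance £526 × 40% = £210.40. Traveler pays £468.40; OOP now £468.40. Insurer: £784 − £468.40 = £315.60.
Bill 2, £237: deductible already satisfied, so traveler's share is 40% × £237 = £94.80. Traveler pays £94.80; OOP now £563.20. Plan pays £237 − £94.80 = £142.20.
Bill 3, £496: deductible already satisfied, so traveler's share is 40% × £496 = £198.40. Cost to traveler: £198.40. OOP to date £761.60. Plan pays £496 − £198.40 = £297.60.

£297.60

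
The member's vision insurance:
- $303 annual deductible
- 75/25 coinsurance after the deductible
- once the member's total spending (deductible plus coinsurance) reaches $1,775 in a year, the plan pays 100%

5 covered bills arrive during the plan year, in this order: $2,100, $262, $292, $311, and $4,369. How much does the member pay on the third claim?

Claim 1 ($2,100): $303 to deductible, leaving $1,797; 25% of $1,797 = $449.25. Cost to member: $752.25. OOP to date $752.25.
Claim 2 ($262): 25% coinsurance on $262 = $65.50. Member owes $65.50 (running OOP $817.75).
Claim 3 ($292): deductible already satisfied, so member's share is 25% × $292 = $73. Member owes $73 (running OOP $890.75).

$73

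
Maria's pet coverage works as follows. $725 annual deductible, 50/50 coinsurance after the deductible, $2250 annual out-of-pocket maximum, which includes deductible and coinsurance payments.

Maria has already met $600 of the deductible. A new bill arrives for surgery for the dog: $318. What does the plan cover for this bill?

$96.50

Deductible still to meet: $725 − $600 = $125.
After the $125 deductible portion, $318 − $125 = $193 is subject to coinsurance.
50% of $193 = $96.50 falls to the owner.
That puts the owner's cost at $125 + $96.50 = $221.50 before any cap.
Cumulative spending $600 + $221.50 = $821.50 stays under the $2250 maximum.
The insurer covers the remainder: $318 − $221.50 = $96.50.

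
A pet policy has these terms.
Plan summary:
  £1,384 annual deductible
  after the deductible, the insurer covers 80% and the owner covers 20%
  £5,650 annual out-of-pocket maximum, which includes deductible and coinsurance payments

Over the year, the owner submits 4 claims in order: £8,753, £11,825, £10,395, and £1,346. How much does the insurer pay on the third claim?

Claim 1 (£8,753): £1,384 to deductible, leaving £7,369; coinsurance £7,369 × 20% = £1,473.80. Cost to owner: £2,857.80. OOP to date £2,857.80. Insurer: £8,753 − £2,857.80 = £5,895.20.
Claim 2 (£11,825): 20% coinsurance on £11,825 = £2,365. Owner owes £2,365 (running OOP £5,222.80). Plan pays £11,825 − £2,365 = £9,460.
Claim 3 (£10,395): deductible met; 20% of £10,395 = £2,079. That would push OOP to £7,301.80, over the £5,650 cap, so owner pays £5,650 − £5,222.80 = £427.20. Plan pays £10,395 − £427.20 = £9,967.80.

£9,967.80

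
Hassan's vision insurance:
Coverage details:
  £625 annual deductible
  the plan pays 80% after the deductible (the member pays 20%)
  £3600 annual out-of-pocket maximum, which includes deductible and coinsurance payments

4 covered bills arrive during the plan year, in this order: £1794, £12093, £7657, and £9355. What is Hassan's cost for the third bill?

£322.60

Claim 1 — £1794: deductible takes £625, £1169 remains; 20% of £1169 = £233.80. Member pays £858.80; OOP now £858.80.
Claim 2 — £12093: deductible met; 20% of £12093 = £2418.60. Member owes £2418.60 (running OOP £3277.40).
Claim 3 — £7657: deductible met; 20% of £7657 = £1531.40. Adding that to £3277.40 gives £4808.80, past the £3600 cap; member pays only £3600 − £3277.40 = £322.60.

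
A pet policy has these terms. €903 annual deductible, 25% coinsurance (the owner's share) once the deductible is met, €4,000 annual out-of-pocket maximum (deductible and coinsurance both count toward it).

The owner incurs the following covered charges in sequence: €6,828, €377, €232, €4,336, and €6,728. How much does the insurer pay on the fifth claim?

€6,348.50

Bill 1, €6,828: €903 to deductible, leaving €5,925; 25% of €5,925 = €1,481.25. Owner pays €2,384.25; OOP now €2,384.25. Plan pays €6,828 − €2,384.25 = €4,443.75.
Bill 2, €377: deductible already satisfied, so owner's share is 25% × €377 = €94.25. Owner pays €94.25; OOP now €2,478.50. Plan pays €377 − €94.25 = €282.75.
Bill 3, €232: deductible met; 25% of €232 = €58. Owner owes €58 (running OOP €2,536.50). Insurer: €232 − €58 = €174.
Bill 4, €4,336: 25% coinsurance on €4,336 = €1,084. Owner pays €1,084; OOP now €3,620.50. Insurer: €4,336 − €1,084 = €3,252.
Bill 5, €6,728: deductible met; 25% of €6,728 = €1,682. That would push OOP to €5,302.50, over the €4,000 cap, so owner pays €4,000 − €3,620.50 = €379.50. Plan pays €6,728 − €379.50 = €6,348.50.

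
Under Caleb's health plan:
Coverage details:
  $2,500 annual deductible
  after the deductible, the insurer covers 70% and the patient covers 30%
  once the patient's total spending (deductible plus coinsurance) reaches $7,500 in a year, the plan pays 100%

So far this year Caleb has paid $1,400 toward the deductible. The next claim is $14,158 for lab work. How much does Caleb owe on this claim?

Remaining deductible: $2,500 − $1,400 = $1,100.
After the $1,100 deductible portion, $14,158 − $1,100 = $13,058 is subject to coinsurance.
Coinsurance: $13,058 × 30% = $3,917.40.
So the patient owes $1,100 + $3,917.40 = $5,017.40 before any cap.
Total out-of-pocket so far would be $1,400 + $5,017.40 = $6,417.40, below the $7,500 cap — no reduction.

$5,017.40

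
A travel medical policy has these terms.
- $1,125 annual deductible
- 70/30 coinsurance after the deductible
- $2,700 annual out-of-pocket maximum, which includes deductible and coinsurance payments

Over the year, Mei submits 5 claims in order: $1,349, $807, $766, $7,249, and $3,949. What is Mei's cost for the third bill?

$229.80

Claim 1 — $1,349: $1,125 finishes the deductible; $224 goes to coinsurance; 30% of $224 = $67.20. Traveler owes $1,192.20 (running OOP $1,192.20).
Claim 2 — $807: deductible already satisfied, so traveler's share is 30% × $807 = $242.10. Cost to traveler: $242.10. OOP to date $1,434.30.
Claim 3 — $766: deductible already satisfied, so traveler's share is 30% × $766 = $229.80. Traveler owes $229.80 (running OOP $1,664.10).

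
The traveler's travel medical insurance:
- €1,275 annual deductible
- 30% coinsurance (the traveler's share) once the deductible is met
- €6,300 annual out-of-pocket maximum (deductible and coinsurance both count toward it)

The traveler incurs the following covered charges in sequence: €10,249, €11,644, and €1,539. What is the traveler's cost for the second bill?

€2,332.80

Claim 1 — €10,249: €1,275 finishes the deductible; €8,974 goes to coinsurance; traveler's 30% is €2,692.20. Traveler owes €3,967.20 (running OOP €3,967.20).
Claim 2 — €11,644: deductible already satisfied, so traveler's share is 30% × €11,644 = €3,493.20. That would push OOP to €7,460.40, over the €6,300 cap, so traveler pays €6,300 − €3,967.20 = €2,332.80.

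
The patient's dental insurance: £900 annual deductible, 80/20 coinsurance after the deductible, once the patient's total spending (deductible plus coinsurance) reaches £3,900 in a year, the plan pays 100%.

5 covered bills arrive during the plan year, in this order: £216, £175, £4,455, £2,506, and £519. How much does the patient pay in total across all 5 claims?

£2,294.20

#1 (£216): all of it applies to the deductible. Cost to patient: £216. OOP to date £216.
#2 (£175): all of it applies to the deductible. Patient owes £175 (running OOP £391).
#3 (£4,455): £509 finishes the deductible; £3,946 goes to coinsurance; coinsurance £3,946 × 20% = £789.20. Patient owes £1,298.20 (running OOP £1,689.20).
#4 (£2,506): deductible already satisfied, so patient's share is 20% × £2,506 = £501.20. Cost to patient: £501.20. OOP to date £2,190.40.
#5 (£519): deductible met; 20% of £519 = £103.80. Patient owes £103.80 (running OOP £2,294.20).
Summing the patient's payments: £216 + £175 + £1,298.20 + £501.20 + £103.80 = £2,294.20.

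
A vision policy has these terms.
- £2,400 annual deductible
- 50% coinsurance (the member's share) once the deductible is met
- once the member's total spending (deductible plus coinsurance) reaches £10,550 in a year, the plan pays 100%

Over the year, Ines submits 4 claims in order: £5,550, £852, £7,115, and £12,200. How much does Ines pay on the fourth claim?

£2,591.50

#1 (£5,550): deductible takes £2,400, £3,150 remains; 50% of £3,150 = £1,575. Member owes £3,975 (running OOP £3,975).
#2 (£852): 50% coinsurance on £852 = £426. Member pays £426; OOP now £4,401.
#3 (£7,115): deductible already satisfied, so member's share is 50% × £7,115 = £3,557.50. Cost to member: £3,557.50. OOP to date £7,958.50.
#4 (£12,200): deductible already satisfied, so member's share is 50% × £12,200 = £6,100. That would push OOP to £14,058.50, over the £10,550 cap, so member pays £10,550 − £7,958.50 = £2,591.50.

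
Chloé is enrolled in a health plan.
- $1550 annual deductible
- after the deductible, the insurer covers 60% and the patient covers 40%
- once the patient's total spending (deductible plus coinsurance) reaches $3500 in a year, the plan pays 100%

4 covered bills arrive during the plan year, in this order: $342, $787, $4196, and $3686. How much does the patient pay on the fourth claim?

Bill 1, $342: all of it applies to the deductible. Cost to patient: $342. OOP to date $342.
Bill 2, $787: entire amount goes to the deductible. Patient pays $787; OOP now $1129.
Bill 3, $4196: $421 to deductible, leaving $3775; coinsurance $3775 × 40% = $1510. Patient owes $1931 (running OOP $3060).
Bill 4, $3686: deductible met; 40% of $3686 = $1474.40. OOP would hit $4534.40 > $3500, so the cap limits the patient to $3500 − $3060 = $440.

$440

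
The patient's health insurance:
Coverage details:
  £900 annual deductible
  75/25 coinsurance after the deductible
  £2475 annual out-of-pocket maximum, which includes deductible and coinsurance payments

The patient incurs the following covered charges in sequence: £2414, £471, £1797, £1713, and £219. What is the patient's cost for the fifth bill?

£54.75

Claim 1 — £2414: £900 to deductible, leaving £1514; coinsurance £1514 × 25% = £378.50. Cost to patient: £1278.50. OOP to date £1278.50.
Claim 2 — £471: 25% coinsurance on £471 = £117.75. Patient pays £117.75; OOP now £1396.25.
Claim 3 — £1797: deductible already satisfied, so patient's share is 25% × £1797 = £449.25. Patient pays £449.25; OOP now £1845.50.
Claim 4 — £1713: deductible already satisfied, so patient's share is 25% × £1713 = £428.25. Patient owes £428.25 (running OOP £2273.75).
Claim 5 — £219: deductible met; 25% of £219 = £54.75. Cost to patient: £54.75. OOP to date £2328.50.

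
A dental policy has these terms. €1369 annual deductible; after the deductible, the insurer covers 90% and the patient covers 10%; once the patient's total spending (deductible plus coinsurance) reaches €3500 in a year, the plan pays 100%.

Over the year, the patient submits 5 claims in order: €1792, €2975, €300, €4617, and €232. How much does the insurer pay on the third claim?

€270

Claim 1 (€1792): €1369 to deductible, leaving €423; coinsurance €423 × 10% = €42.30. Cost to patient: €1411.30. OOP to date €1411.30. Insurer: €1792 − €1411.30 = €380.70.
Claim 2 (€2975): deductible met; 10% of €2975 = €297.50. Cost to patient: €297.50. OOP to date €1708.80. Insurer: €2975 − €297.50 = €2677.50.
Claim 3 (€300): deductible met; 10% of €300 = €30. Patient owes €30 (running OOP €1738.80). Insurer: €300 − €30 = €270.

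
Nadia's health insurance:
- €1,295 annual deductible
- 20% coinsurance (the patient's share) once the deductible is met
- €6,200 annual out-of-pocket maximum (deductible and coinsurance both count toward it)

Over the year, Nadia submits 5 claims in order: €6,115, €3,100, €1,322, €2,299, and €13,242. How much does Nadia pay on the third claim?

€264.40

Bill 1, €6,115: deductible takes €1,295, €4,820 remains; coinsurance €4,820 × 20% = €964. Patient pays €2,259; OOP now €2,259.
Bill 2, €3,100: deductible already satisfied, so patient's share is 20% × €3,100 = €620. Patient pays €620; OOP now €2,879.
Bill 3, €1,322: 20% coinsurance on €1,322 = €264.40. Patient owes €264.40 (running OOP €3,143.40).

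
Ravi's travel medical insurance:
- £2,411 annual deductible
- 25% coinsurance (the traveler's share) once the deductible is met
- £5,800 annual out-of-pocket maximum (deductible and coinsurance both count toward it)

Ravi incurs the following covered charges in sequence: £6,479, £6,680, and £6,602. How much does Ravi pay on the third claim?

Bill 1, £6,479: deductible takes £2,411, £4,068 remains; 25% of £4,068 = £1,017. Traveler pays £3,428; OOP now £3,428.
Bill 2, £6,680: 25% coinsurance on £6,680 = £1,670. Traveler pays £1,670; OOP now £5,098.
Bill 3, £6,602: deductible met; 25% of £6,602 = £1,650.50. OOP would hit £6,748.50 > £5,800, so the cap limits the traveler to £5,800 − £5,098 = £702.

£702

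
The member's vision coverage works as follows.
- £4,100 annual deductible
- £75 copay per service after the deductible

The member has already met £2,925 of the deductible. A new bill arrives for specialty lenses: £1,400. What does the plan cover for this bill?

Remaining deductible: £4,100 − £2,925 = £1,175.
After the £1,175 deductible portion, £1,400 − £1,175 = £225 is subject to the copay.
Copay on this service: £75.
Member responsibility: £1,175 + £75 = £1,250.
The insurer covers the remainder: £1,400 − £1,250 = £150.

£150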